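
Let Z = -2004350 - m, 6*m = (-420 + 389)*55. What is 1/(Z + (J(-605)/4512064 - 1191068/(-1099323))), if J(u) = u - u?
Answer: -2198646/4406228946059 ≈ -4.9899e-7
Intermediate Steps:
J(u) = 0
m = -1705/6 (m = ((-420 + 389)*55)/6 = (-31*55)/6 = (1/6)*(-1705) = -1705/6 ≈ -284.17)
Z = -12024395/6 (Z = -2004350 - 1*(-1705/6) = -2004350 + 1705/6 = -12024395/6 ≈ -2.0041e+6)
1/(Z + (J(-605)/4512064 - 1191068/(-1099323))) = 1/(-12024395/6 + (0/4512064 - 1191068/(-1099323))) = 1/(-12024395/6 + (0*(1/4512064) - 1191068*(-1/1099323))) = 1/(-12024395/6 + (0 + 1191068/1099323)) = 1/(-12024395/6 + 1191068/1099323) = 1/(-4406228946059/2198646) = -2198646/4406228946059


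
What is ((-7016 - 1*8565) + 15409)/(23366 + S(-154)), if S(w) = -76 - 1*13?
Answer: -172/23277 ≈ -0.0073893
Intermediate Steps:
S(w) = -89 (S(w) = -76 - 13 = -89)
((-7016 - 1*8565) + 15409)/(23366 + S(-154)) = ((-7016 - 1*8565) + 15409)/(23366 - 89) = ((-7016 - 8565) + 15409)/23277 = (-15581 + 15409)*(1/23277) = -172*1/23277 = -172/23277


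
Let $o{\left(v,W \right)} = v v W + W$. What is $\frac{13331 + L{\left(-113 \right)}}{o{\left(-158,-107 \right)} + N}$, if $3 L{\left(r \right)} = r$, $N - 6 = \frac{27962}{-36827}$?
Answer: $- \frac{293732152}{59024468931} \approx -0.0049764$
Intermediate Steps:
$o{\left(v,W \right)} = W + W v^{2}$ ($o{\left(v,W \right)} = v^{2} W + W = W v^{2} + W = W + W v^{2}$)
$N = \frac{193000}{36827}$ ($N = 6 + \frac{27962}{-36827} = 6 + 27962 \left(- \frac{1}{36827}\right) = 6 - \frac{27962}{36827} = \frac{193000}{36827} \approx 5.2407$)
$L{\left(r \right)} = \frac{r}{3}$
$\frac{13331 + L{\left(-113 \right)}}{o{\left(-158,-107 \right)} + N} = \frac{13331 + \frac{1}{3} \left(-113\right)}{- 107 \left(1 + \left(-158\right)^{2}\right) + \frac{193000}{36827}} = \frac{13331 - \frac{113}{3}}{- 107 \left(1 + 24964\right) + \frac{193000}{36827}} = \frac{39880}{3 \left(\left(-107\right) 24965 + \frac{193000}{36827}\right)} = \frac{39880}{3 \left(-2671255 + \frac{193000}{36827}\right)} = \frac{39880}{3 \left(- \frac{98374114885}{36827}\right)} = \frac{39880}{3} \left(- \frac{36827}{98374114885}\right) = - \frac{293732152}{59024468931}$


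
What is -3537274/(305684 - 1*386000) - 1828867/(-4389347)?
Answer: 80789743825/1817189658 ≈ 44.459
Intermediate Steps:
-3537274/(305684 - 1*386000) - 1828867/(-4389347) = -3537274/(305684 - 386000) - 1828867*(-1/4389347) = -3537274/(-80316) + 1828867/4389347 = -3537274*(-1/80316) + 1828867/4389347 = 1768637/40158 + 1828867/4389347 = 80789743825/1817189658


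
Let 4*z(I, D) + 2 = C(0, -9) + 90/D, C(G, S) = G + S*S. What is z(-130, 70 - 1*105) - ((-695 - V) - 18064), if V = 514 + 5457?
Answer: 692975/28 ≈ 24749.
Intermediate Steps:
V = 5971
C(G, S) = G + S²
z(I, D) = 79/4 + 45/(2*D) (z(I, D) = -½ + ((0 + (-9)²) + 90/D)/4 = -½ + ((0 + 81) + 90/D)/4 = -½ + (81 + 90/D)/4 = -½ + (81/4 + 45/(2*D)) = 79/4 + 45/(2*D))
z(-130, 70 - 1*105) - ((-695 - V) - 18064) = (90 + 79*(70 - 1*105))/(4*(70 - 1*105)) - ((-695 - 1*5971) - 18064) = (90 + 79*(70 - 105))/(4*(70 - 105)) - ((-695 - 5971) - 18064) = (¼)*(90 + 79*(-35))/(-35) - (-6666 - 18064) = (¼)*(-1/35)*(90 - 2765) - 1*(-24730) = (¼)*(-1/35)*(-2675) + 24730 = 535/28 + 24730 = 692975/28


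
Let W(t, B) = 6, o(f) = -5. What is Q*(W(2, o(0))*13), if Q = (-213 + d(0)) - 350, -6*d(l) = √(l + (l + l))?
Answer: -43914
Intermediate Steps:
d(l) = -√3*√l/6 (d(l) = -√(l + (l + l))/6 = -√(l + 2*l)/6 = -√3*√l/6)
Q = -563 (Q = (-213 - √3*√0/6) - 350 = (-213 - ⅙*√3*0) - 350 = (-213 + 0) - 350 = -213 - 350 = -563)
Q*(W(2, o(0))*13) = -3378*13 = -563*78 = -43914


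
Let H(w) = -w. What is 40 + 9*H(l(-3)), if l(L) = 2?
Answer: 22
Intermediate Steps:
40 + 9*H(l(-3)) = 40 + 9*(-1*2) = 40 + 9*(-2) = 40 - 18 = 22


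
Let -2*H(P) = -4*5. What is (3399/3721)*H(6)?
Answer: 33990/3721 ≈ 9.1346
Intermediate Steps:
H(P) = 10 (H(P) = -(-2)*5 = -1/2*(-20) = 10)
(3399/3721)*H(6) = (3399/3721)*10 = 33990/3721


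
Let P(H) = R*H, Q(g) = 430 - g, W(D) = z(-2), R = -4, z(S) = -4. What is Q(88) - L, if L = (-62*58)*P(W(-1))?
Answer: 57878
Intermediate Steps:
W(D) = -4
P(H) = -4*H
L = -57536 (L = (-62*58)*(-4*(-4)) = -3596*16 = -57536)
Q(88) - L = (430 - 1*88) - 1*(-57536) = (430 - 88) + 57536 = 342 + 57536 = 57878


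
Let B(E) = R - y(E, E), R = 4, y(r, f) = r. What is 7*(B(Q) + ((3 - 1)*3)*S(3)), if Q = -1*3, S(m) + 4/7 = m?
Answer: 151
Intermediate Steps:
S(m) = -4/7 + m
Q = -3
B(E) = 4 - E
7*(B(Q) + ((3 - 1)*3)*S(3)) = 7*((4 - 1*(-3)) + ((3 - 1)*3)*(-4/7 + 3)) = 7*((4 + 3) + (2*3)*(17/7)) = 7*(7 + 6*(17/7)) = 7*(7 + 102/7) = 7*(151/7) = 151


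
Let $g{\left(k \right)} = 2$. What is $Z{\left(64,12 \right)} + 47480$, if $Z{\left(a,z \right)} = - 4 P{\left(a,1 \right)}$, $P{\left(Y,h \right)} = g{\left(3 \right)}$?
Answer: $47472$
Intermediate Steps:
$P{\left(Y,h \right)} = 2$
$Z{\left(a,z \right)} = -8$ ($Z{\left(a,z \right)} = \left(-4\right) 2 = -8$)
$Z{\left(64,12 \right)} + 47480 = -8 + 47480 = 47472$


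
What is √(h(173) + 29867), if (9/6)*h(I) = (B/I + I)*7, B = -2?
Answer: √8262454569/519 ≈ 175.14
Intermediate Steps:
h(I) = -28/(3*I) + 14*I/3 (h(I) = 2*((-2/I + I)*7)/3 = 2*((I - 2/I)*7)/3 = 2*(-14/I + 7*I)/3 = -28/(3*I) + 14*I/3)
√(h(173) + 29867) = √((14/3)*(-2 + 173²)/173 + 29867) = √((14/3)*(1/173)*(-2 + 29929) + 29867) = √((14/3)*(1/173)*29927 + 29867) = √(418978/519 + 29867) = √(15919951/519) = √8262454569/519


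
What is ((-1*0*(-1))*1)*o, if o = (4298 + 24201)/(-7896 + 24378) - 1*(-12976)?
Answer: 0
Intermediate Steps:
o = 213898931/16482 (o = 28499/16482 + 12976 = 213898931/16482 ≈ 12978.)
((-1*0*(-1))*1)*o = ((-1*0*(-1))*1)*(213898931/16482) = ((0*(-1))*1)*(213898931/16482) = (0*1)*(213898931/16482) = 0*(213898931/16482) = 0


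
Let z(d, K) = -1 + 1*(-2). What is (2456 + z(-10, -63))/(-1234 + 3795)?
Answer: 2453/2561 ≈ 0.95783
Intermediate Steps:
z(d, K) = -3 (z(d, K) = -1 - 2 = -3)
(2456 + z(-10, -63))/(-1234 + 3795) = (2456 - 3)/(-1234 + 3795) = 2453/2561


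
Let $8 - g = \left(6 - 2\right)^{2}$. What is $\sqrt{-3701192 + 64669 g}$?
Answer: $44 i \sqrt{2179} \approx 2053.9 i$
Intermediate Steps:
$g = -8$ ($g = 8 - \left(6 - 2\right)^{2} = 8 - 4^{2} = 8 - 16 = -8$)
$\sqrt{-3701192 + 64669 g} = \sqrt{-3701192 + 64669 \left(-8\right)} = \sqrt{-3701192 - 517352} = \sqrt{-4218544} = 44 i \sqrt{2179}$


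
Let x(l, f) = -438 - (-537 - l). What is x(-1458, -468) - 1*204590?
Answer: -205949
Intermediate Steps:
x(l, f) = 99 + l (x(l, f) = -438 + (537 + l) = 99 + l)
x(-1458, -468) - 1*204590 = (99 - 1458) - 1*204590 = -1359 - 204590 = -205949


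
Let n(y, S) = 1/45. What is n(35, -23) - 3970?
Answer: -178649/45 ≈ -3970.0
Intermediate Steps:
n(y, S) = 1/45
n(35, -23) - 3970 = 1/45 - 3970 = -178649/45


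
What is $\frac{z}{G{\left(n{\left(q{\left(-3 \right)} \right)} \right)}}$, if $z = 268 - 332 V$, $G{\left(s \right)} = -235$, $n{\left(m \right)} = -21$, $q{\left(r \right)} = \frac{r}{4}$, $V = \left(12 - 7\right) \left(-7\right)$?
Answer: $- \frac{11888}{235} \approx -50.587$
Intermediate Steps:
$V = -35$ ($V = 5 \left(-7\right) = -35$)
$q{\left(r \right)} = \frac{r}{4}$ ($q{\left(r \right)} = r \frac{1}{4} = \frac{r}{4}$)
$z = 11888$ ($z = 268 - -11620 = 268 + 11620 = 11888$)
$\frac{z}{G{\left(n{\left(q{\left(-3 \right)} \right)} \right)}} = \frac{11888}{-235} = 11888 \left(- \frac{1}{235}\right) = - \frac{11888}{235}$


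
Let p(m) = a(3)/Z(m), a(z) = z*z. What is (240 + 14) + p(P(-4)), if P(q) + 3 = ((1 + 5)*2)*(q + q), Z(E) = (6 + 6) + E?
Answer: 7363/29 ≈ 253.90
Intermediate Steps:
a(z) = z²
Z(E) = 12 + E
P(q) = -3 + 24*q (P(q) = -3 + ((1 + 5)*2)*(q + q) = -3 + (6*2)*(2*q) = -3 + 12*(2*q) = -3 + 24*q)
p(m) = 9/(12 + m) (p(m) = 3²/(12 + m) = 9/(12 + m))
(240 + 14) + p(P(-4)) = (240 + 14) + 9/(12 + (-3 + 24*(-4))) = 254 + 9/(12 + (-3 - 96)) = 254 + 9/(12 - 99) = 254 + 9/(-87) = 254 + 9*(-1/87) = 254 - 3/29 = 7363/29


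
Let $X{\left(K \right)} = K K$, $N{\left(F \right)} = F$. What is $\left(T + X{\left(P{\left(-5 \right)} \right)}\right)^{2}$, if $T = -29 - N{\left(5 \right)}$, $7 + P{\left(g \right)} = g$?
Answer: $12100$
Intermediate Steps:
$P{\left(g \right)} = -7 + g$
$X{\left(K \right)} = K^{2}$
$T = -34$ ($T = -29 - 5 = -34$)
$\left(T + X{\left(P{\left(-5 \right)} \right)}\right)^{2} = \left(-34 + \left(-7 - 5\right)^{2}\right)^{2} = \left(-34 + \left(-12\right)^{2}\right)^{2} = \left(-34 + 144\right)^{2} = 110^{2} = 12100$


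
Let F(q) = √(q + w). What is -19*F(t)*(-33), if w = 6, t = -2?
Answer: 1254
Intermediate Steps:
F(q) = √(6 + q) (F(q) = √(q + 6) = √(6 + q))
-19*F(t)*(-33) = -19*√(6 - 2)*(-33) = -19*√4*(-33) = -19*2*(-33) = -38*(-33) = 1254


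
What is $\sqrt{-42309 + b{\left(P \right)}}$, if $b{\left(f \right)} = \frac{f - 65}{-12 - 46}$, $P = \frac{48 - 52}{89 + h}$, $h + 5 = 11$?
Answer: $\frac{i \sqrt{1284471424610}}{5510} \approx 205.69 i$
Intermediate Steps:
$h = 6$ ($h = -5 + 11 = 6$)
$P = - \frac{4}{95}$ ($P = \frac{48 - 52}{89 + 6} = - \frac{4}{95} \approx -0.042105$)
$b{\left(f \right)} = \frac{65}{58} - \frac{f}{58}$ ($b{\left(f \right)} = \frac{-65 + f}{-58} = \left(-65 + f\right) \left(- \frac{1}{58}\right) = \frac{65}{58} - \frac{f}{58}$)
$\sqrt{-42309 + b{\left(P \right)}} = \sqrt{-42309 + \left(\frac{65}{58} - - \frac{2}{2755}\right)} = \sqrt{-42309 + \left(\frac{65}{58} + \frac{2}{2755}\right)} = \sqrt{-42309 + \frac{6179}{5510}} = \sqrt{- \frac{233116411}{5510}} = \frac{i \sqrt{1284471424610}}{5510}$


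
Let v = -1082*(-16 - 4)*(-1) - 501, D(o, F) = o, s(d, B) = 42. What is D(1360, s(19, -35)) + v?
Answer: -20781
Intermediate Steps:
v = -22141 (v = -(-21640)*(-1) - 501 = -1082*20 - 501 = -21640 - 501 = -22141)
D(1360, s(19, -35)) + v = 1360 - 22141 = -20781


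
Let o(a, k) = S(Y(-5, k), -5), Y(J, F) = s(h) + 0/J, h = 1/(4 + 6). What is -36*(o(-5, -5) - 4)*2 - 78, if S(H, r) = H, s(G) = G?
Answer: 1014/5 ≈ 202.80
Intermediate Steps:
h = ⅒ (h = 1/10 = ⅒ ≈ 0.10000)
Y(J, F) = ⅒ (Y(J, F) = ⅒ + 0/J = ⅒ + 0 = ⅒)
o(a, k) = ⅒
-36*(o(-5, -5) - 4)*2 - 78 = -36*(⅒ - 4)*2 - 78 = -(-702)*2/5 - 78 = -36*(-39/5) - 78 = 1404/5 - 78 = 1014/5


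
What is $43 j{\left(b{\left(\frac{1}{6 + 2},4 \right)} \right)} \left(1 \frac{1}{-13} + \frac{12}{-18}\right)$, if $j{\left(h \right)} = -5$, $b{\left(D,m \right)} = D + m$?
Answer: $\frac{6235}{39} \approx 159.87$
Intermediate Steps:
$43 j{\left(b{\left(\frac{1}{6 + 2},4 \right)} \right)} \left(1 \frac{1}{-13} + \frac{12}{-18}\right) = 43 \left(-5\right) \left(1 \frac{1}{-13} + \frac{12}{-18}\right) = - 215 \left(1 \left(- \frac{1}{13}\right) + 12 \left(- \frac{1}{18}\right)\right) = - 215 \left(- \frac{1}{13} - \frac{2}{3}\right) = \left(-215\right) \left(- \frac{29}{39}\right) = \frac{6235}{39}$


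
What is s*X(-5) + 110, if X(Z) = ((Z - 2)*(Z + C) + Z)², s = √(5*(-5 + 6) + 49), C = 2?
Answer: 110 + 768*√6 ≈ 1991.2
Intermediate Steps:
s = 3*√6 (s = √(5*1 + 49) = √(5 + 49) = √54 = 3*√6 ≈ 7.3485)
X(Z) = (Z + (-2 + Z)*(2 + Z))² (X(Z) = ((Z - 2)*(Z + 2) + Z)² = ((-2 + Z)*(2 + Z) + Z)² = (Z + (-2 + Z)*(2 + Z))²)
s*X(-5) + 110 = (3*√6)*(-4 - 5 + (-5)²)² + 110 = (3*√6)*(-4 - 5 + 25)² + 110 = (3*√6)*16² + 110 = (3*√6)*256 + 110 = 768*√6 + 110 = 110 + 768*√6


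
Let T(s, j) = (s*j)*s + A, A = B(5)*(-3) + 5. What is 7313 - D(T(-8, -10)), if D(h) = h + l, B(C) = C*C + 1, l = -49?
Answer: 8075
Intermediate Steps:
B(C) = 1 + C² (B(C) = C² + 1 = 1 + C²)
A = -73 (A = (1 + 5²)*(-3) + 5 = (1 + 25)*(-3) + 5 = 26*(-3) + 5 = -78 + 5 = -73)
T(s, j) = -73 + j*s² (T(s, j) = (s*j)*s - 73 = (j*s)*s - 73 = j*s² - 73 = -73 + j*s²)
D(h) = -49 + h (D(h) = h - 49 = -49 + h)
7313 - D(T(-8, -10)) = 7313 - (-49 + (-73 - 10*(-8)²)) = 7313 - (-49 + (-73 - 10*64)) = 7313 - (-49 + (-73 - 640)) = 7313 - (-49 - 713) = 7313 - 1*(-762) = 7313 + 762 = 8075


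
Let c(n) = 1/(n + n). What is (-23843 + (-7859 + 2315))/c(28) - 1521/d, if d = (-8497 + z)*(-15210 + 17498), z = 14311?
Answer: -187106323725/113696 ≈ -1.6457e+6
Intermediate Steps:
d = 13302432 (d = (-8497 + 14311)*(-15210 + 17498) = 5814*2288 = 13302432)
c(n) = 1/(2*n)
(-23843 + (-7859 + 2315))/c(28) - 1521/d = (-23843 + (-7859 + 2315))/(((1/2)/28)) - 1521/13302432 = (-23843 - 5544)/(((1/2)*(1/28))) - 1521*1/13302432 = -29387/1/56 - 13/113696 = -29387*56 - 13/113696 = -1645672 - 13/113696 = -187106323725/113696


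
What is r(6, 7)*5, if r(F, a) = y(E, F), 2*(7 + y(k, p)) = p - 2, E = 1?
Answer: -25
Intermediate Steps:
y(k, p) = -8 + p/2 (y(k, p) = -7 + (p - 2)/2 = -7 + (-2 + p)/2 = -7 + (-1 + p/2) = -8 + p/2)
r(F, a) = -8 + F/2
r(6, 7)*5 = (-8 + (1/2)*6)*5 = (-8 + 3)*5 = -5*5 = -25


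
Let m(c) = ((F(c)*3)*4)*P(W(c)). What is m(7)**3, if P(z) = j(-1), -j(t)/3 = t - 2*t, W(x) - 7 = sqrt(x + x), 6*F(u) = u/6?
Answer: -343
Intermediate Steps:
F(u) = u/36 (F(u) = (u/6)/6 = u/36)
W(x) = 7 + sqrt(2)*sqrt(x) (W(x) = 7 + sqrt(x + x) = 7 + sqrt(2*x) = 7 + sqrt(2)*sqrt(x))
j(t) = 3*t (j(t) = -3*(t - 2*t) = -(-3)*t = 3*t)
P(z) = -3 (P(z) = 3*(-1) = -3)
m(c) = -c (m(c) = (((c/36)*3)*4)*(-3) = ((c/12)*4)*(-3) = (c/3)*(-3) = -c)
m(7)**3 = (-1*7)**3 = (-7)**3 = -343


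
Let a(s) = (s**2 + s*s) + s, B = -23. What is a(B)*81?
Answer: 83835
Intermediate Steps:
a(s) = s + 2*s**2 (a(s) = (s**2 + s**2) + s = 2*s**2 + s = s + 2*s**2)
a(B)*81 = -23*(1 + 2*(-23))*81 = -23*(1 - 46)*81 = -23*(-45)*81 = 1035*81 = 83835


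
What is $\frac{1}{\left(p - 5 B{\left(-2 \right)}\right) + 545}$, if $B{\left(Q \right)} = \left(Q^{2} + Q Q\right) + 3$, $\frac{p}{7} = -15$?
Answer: $\frac{1}{385} \approx 0.0025974$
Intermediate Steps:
$p = -105$ ($p = 7 \left(-15\right) = -105$)
$B{\left(Q \right)} = 3 + 2 Q^{2}$ ($B{\left(Q \right)} = \left(Q^{2} + Q^{2}\right) + 3 = 2 Q^{2} + 3 = 3 + 2 Q^{2}$)
$\frac{1}{\left(p - 5 B{\left(-2 \right)}\right) + 545} = \frac{1}{\left(-105 - 5 \left(3 + 2 \left(-2\right)^{2}\right)\right) + 545} = \frac{1}{\left(-105 - 5 \left(3 + 2 \cdot 4\right)\right) + 545} = \frac{1}{\left(-105 - 5 \left(3 + 8\right)\right) + 545} = \frac{1}{\left(-105 - 55\right) + 545} = \frac{1}{-160 + 545} = \frac{1}{385}$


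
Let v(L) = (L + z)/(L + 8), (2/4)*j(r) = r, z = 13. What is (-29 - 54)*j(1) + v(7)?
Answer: -494/3 ≈ -164.67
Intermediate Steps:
j(r) = 2*r
v(L) = (13 + L)/(8 + L) (v(L) = (L + 13)/(L + 8) = (13 + L)/(8 + L))
(-29 - 54)*j(1) + v(7) = (-29 - 54)*(2*1) + (13 + 7)/(8 + 7) = -83*2 + 20/15 = -166 + (1/15)*20 = -166 + 4/3 = -494/3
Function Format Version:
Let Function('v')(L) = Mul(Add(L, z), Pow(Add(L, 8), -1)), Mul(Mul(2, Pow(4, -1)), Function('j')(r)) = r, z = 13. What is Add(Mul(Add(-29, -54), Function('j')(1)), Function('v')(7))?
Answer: Rational(-494, 3) ≈ -164.67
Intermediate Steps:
Function('j')(r) = Mul(2, r)
Function('v')(L) = Mul(Pow(Add(8, L), -1), Add(13, L)) (Function('v')(L) = Mul(Add(L, 13), Pow(Add(L, 8), -1)) = Mul(Add(13, L), Pow(Add(8, L), -1)) = Mul(Pow(Add(8, L), -1), Add(13, L)))
Add(Mul(Add(-29, -54), Function('j')(1)), Function('v')(7)) = Add(Mul(Add(-29, -54), Mul(2, 1)), Mul(Pow(Add(8, 7), -1), Add(13, 7))) = Add(Mul(-83, 2), Mul(Pow(15, -1), 20)) = Add(-166, Mul(Rational(1, 15), 20)) = Add(-166, Rational(4, 3)) = Rational(-494, 3)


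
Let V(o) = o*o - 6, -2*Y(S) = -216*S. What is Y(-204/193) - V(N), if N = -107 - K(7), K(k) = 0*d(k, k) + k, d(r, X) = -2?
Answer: -2529102/193 ≈ -13104.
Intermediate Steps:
Y(S) = 108*S (Y(S) = -(-108)*S = 108*S)
K(k) = k (K(k) = 0*(-2) + k = 0 + k = k)
N = -114 (N = -107 - 1*7 = -107 - 7 = -114)
V(o) = -6 + o² (V(o) = o² - 6 = -6 + o²)
Y(-204/193) - V(N) = 108*(-204/193) - (-6 + (-114)²) = 108*(-204*1/193) - (-6 + 12996) = 108*(-204/193) - 1*12990 = -22032/193 - 12990 = -2529102/193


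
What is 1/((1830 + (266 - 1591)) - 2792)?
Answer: -1/2287 ≈ -0.00043725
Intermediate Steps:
1/((1830 + (266 - 1591)) - 2792) = 1/((1830 - 1325) - 2792) = 1/(505 - 2792) = 1/(-2287) = -1/2287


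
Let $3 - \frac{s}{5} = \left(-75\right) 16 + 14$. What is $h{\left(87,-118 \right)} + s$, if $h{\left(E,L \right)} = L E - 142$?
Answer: $-4463$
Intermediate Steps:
$h{\left(E,L \right)} = -142 + E L$ ($h{\left(E,L \right)} = E L - 142 = -142 + E L$)
$s = 5945$ ($s = 15 - 5 \left(\left(-75\right) 16 + 14\right) = 15 - 5 \left(-1200 + 14\right) = 15 - -5930 = 15 + 5930 = 5945$)
$h{\left(87,-118 \right)} + s = \left(-142 + 87 \left(-118\right)\right) + 5945 = \left(-142 - 10266\right) + 5945 = -10408 + 5945 = -4463$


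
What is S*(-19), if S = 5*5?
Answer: -475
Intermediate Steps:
S = 25
S*(-19) = 25*(-19) = -475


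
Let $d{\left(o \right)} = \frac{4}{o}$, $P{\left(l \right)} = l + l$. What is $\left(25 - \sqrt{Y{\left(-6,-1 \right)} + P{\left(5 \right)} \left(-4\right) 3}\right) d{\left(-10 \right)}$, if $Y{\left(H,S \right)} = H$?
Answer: $-10 + \frac{6 i \sqrt{14}}{5} \approx -10.0 + 4.49 i$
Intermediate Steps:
$P{\left(l \right)} = 2 l$
$\left(25 - \sqrt{Y{\left(-6,-1 \right)} + P{\left(5 \right)} \left(-4\right) 3}\right) d{\left(-10 \right)} = \left(25 - \sqrt{-6 + 2 \cdot 5 \left(-4\right) 3}\right) \frac{4}{-10} = \left(25 - \sqrt{-6 + 10 \left(-4\right) 3}\right) 4 \left(- \frac{1}{10}\right) = \left(25 - \sqrt{-6 - 120}\right) \left(- \frac{2}{5}\right) = \left(25 - \sqrt{-126}\right) \left(- \frac{2}{5}\right) = \left(25 - 3 i \sqrt{14}\right) \left(- \frac{2}{5}\right) = -10 + \frac{6 i \sqrt{14}}{5}$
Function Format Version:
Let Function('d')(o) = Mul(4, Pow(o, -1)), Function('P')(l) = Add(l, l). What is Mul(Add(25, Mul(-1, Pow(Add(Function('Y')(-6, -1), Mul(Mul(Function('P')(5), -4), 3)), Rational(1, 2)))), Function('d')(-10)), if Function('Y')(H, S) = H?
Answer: Add(-10, Mul(Rational(6, 5), I, Pow(14, Rational(1, 2)))) ≈ Add(-10.000, Mul(4.4900, I))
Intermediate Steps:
Function('P')(l) = Mul(2, l)
Mul(Add(25, Mul(-1, Pow(Add(Function('Y')(-6, -1), Mul(Mul(Function('P')(5), -4), 3)), Rational(1, 2)))), Function('d')(-10)) = Mul(Add(25, Mul(-1, Pow(Add(-6, Mul(Mul(Mul(2, 5), -4), 3)), Rational(1, 2)))), Mul(4, Pow(-10, -1))) = Mul(Add(25, Mul(-1, Pow(Add(-6, Mul(Mul(10, -4), 3)), Rational(1, 2)))), Mul(4, Rational(-1, 10))) = Mul(Add(25, Mul(-1, Pow(Add(-6, Mul(-40, 3)), Rational(1, 2)))), Rational(-2, 5)) = Mul(Add(25, Mul(-1, Pow(Add(-6, -120), Rational(1, 2)))), Rational(-2, 5)) = Mul(Add(25, Mul(-1, Pow(-126, Rational(1, 2)))), Rational(-2, 5)) = Mul(Add(25, Mul(-1, Mul(3, I, Pow(14, Rational(1, 2))))), Rational(-2, 5)) = Mul(Add(25, Mul(-3, I, Pow(14, Rational(1, 2)))), Rational(-2, 5)) = Add(-10, Mul(Rational(6, 5), I, Pow(14, Rational(1, 2))))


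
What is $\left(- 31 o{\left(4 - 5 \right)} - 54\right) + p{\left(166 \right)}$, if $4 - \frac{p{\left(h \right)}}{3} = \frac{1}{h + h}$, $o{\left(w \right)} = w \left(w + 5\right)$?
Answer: $\frac{27221}{332} \approx 81.991$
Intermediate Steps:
$o{\left(w \right)} = w \left(5 + w\right)$
$p{\left(h \right)} = 12 - \frac{3}{2 h}$ ($p{\left(h \right)} = 12 - \frac{3}{h + h} = 12 - \frac{3}{2 h}$)
$\left(- 31 o{\left(4 - 5 \right)} - 54\right) + p{\left(166 \right)} = \left(- 31 \left(4 - 5\right) \left(5 + \left(4 - 5\right)\right) - 54\right) + \left(12 - \frac{3}{2 \cdot 166}\right) = \left(- 31 \left(- (5 - 1)\right) - 54\right) + \left(12 - \frac{3}{332}\right) = \left(- 31 \left(\left(-1\right) 4\right) - 54\right) + \left(12 - \frac{3}{332}\right) = \left(\left(-31\right) \left(-4\right) - 54\right) + \frac{3981}{332} = \left(124 - 54\right) + \frac{3981}{332} = 70 + \frac{3981}{332} = \frac{27221}{332}$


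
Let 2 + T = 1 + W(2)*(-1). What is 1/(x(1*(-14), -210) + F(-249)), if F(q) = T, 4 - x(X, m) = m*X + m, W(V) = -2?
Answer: -1/2725 ≈ -0.00036697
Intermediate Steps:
x(X, m) = 4 - m - X*m (x(X, m) = 4 - (m*X + m) = 4 - (X*m + m) = 4 - (m + X*m) = 4 + (-m - X*m) = 4 - m - X*m)
T = 1 (T = -2 + (1 - 2*(-1)) = -2 + (1 + 2) = -2 + 3 = 1)
F(q) = 1
1/(x(1*(-14), -210) + F(-249)) = 1/((4 - 1*(-210) - 1*1*(-14)*(-210)) + 1) = 1/((4 + 210 - 1*(-14)*(-210)) + 1) = 1/((4 + 210 - 2940) + 1) = 1/(-2726 + 1) = 1/(-2725) = -1/2725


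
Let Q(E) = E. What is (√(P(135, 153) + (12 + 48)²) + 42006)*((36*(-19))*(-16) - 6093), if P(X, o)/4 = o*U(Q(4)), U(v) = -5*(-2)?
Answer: 203771106 + 87318*√30 ≈ 2.0425e+8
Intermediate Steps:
U(v) = 10
P(X, o) = 40*o (P(X, o) = 4*(o*10) = 4*(10*o) = 40*o)
(√(P(135, 153) + (12 + 48)²) + 42006)*((36*(-19))*(-16) - 6093) = (√(40*153 + (12 + 48)²) + 42006)*((36*(-19))*(-16) - 6093) = (√(6120 + 60²) + 42006)*(-684*(-16) - 6093) = (√(6120 + 3600) + 42006)*(10944 - 6093) = (√9720 + 42006)*4851 = (18*√30 + 42006)*4851 = (42006 + 18*√30)*4851 = 203771106 + 87318*√30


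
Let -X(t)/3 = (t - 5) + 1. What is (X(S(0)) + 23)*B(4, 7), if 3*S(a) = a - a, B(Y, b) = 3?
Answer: 105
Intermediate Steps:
S(a) = 0 (S(a) = (a - a)/3 = (⅓)*0 = 0)
X(t) = 12 - 3*t (X(t) = -3*((t - 5) + 1) = -3*((-5 + t) + 1) = -3*(-4 + t) = 12 - 3*t)
(X(S(0)) + 23)*B(4, 7) = ((12 - 3*0) + 23)*3 = ((12 + 0) + 23)*3 = (12 + 23)*3 = 35*3 = 105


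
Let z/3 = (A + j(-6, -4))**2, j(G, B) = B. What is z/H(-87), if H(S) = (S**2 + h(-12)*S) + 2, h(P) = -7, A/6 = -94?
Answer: 241968/2045 ≈ 118.32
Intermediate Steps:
A = -564 (A = 6*(-94) = -564)
H(S) = 2 + S**2 - 7*S (H(S) = (S**2 - 7*S) + 2 = 2 + S**2 - 7*S)
z = 967872 (z = 3*(-564 - 4)**2 = 3*(-568)**2 = 3*322624 = 967872)
z/H(-87) = 967872/(2 + (-87)**2 - 7*(-87)) = 967872/(2 + 7569 + 609) = 967872/8180 = 967872*(1/8180) = 241968/2045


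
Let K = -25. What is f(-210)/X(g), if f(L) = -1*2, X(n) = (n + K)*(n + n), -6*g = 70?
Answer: -9/3850 ≈ -0.0023377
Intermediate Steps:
g = -35/3 (g = -⅙*70 = -35/3 ≈ -11.667)
X(n) = 2*n*(-25 + n) (X(n) = (n - 25)*(n + n) = (-25 + n)*(2*n) = 2*n*(-25 + n))
f(L) = -2
f(-210)/X(g) = -2*(-3/(70*(-25 - 35/3))) = -2/(2*(-35/3)*(-110/3)) = -2/7700/9 = -2*9/7700 = -9/3850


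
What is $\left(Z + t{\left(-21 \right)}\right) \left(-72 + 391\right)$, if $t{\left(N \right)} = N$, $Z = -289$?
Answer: $-98890$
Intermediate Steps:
$\left(Z + t{\left(-21 \right)}\right) \left(-72 + 391\right) = \left(-289 - 21\right) \left(-72 + 391\right) = \left(-310\right) 319 = -98890$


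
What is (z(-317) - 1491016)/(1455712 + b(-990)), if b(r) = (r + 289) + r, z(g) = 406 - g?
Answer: -1490293/1454021 ≈ -1.0249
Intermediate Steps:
b(r) = 289 + 2*r (b(r) = (289 + r) + r = 289 + 2*r)
(z(-317) - 1491016)/(1455712 + b(-990)) = ((406 - 1*(-317)) - 1491016)/(1455712 + (289 + 2*(-990))) = ((406 + 317) - 1491016)/(1455712 + (289 - 1980)) = (723 - 1491016)/(1455712 - 1691) = -1490293/1454021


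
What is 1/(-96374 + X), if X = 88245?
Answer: -1/8129 ≈ -0.00012302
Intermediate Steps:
1/(-96374 + X) = 1/(-96374 + 88245) = 1/(-8129) = -1/8129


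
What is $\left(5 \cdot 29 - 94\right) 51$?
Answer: $2601$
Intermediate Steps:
$\left(5 \cdot 29 - 94\right) 51 = \left(145 - 94\right) 51 = 51 \cdot 51 = 2601$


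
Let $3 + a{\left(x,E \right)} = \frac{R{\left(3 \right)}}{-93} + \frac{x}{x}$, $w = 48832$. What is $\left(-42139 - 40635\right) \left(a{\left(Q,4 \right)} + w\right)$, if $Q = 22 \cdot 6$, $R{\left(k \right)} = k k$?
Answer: $- \frac{125297238698}{31} \approx -4.0418 \cdot 10^{9}$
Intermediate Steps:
$R{\left(k \right)} = k^{2}$
$Q = 132$
$a{\left(x,E \right)} = - \frac{65}{31}$ ($a{\left(x,E \right)} = -3 + \left(\frac{3^{2}}{-93} + \frac{x}{x}\right) = -3 + \left(9 \left(- \frac{1}{93}\right) + 1\right) = -3 + \left(- \frac{3}{31} + 1\right) = -3 + \frac{28}{31} = - \frac{65}{31}$)
$\left(-42139 - 40635\right) \left(a{\left(Q,4 \right)} + w\right) = \left(-42139 - 40635\right) \left(- \frac{65}{31} + 48832\right) = \left(-82774\right) \frac{1513727}{31} = - \frac{125297238698}{31}$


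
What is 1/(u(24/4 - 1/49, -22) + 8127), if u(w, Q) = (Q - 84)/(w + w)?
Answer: 293/2378614 ≈ 0.00012318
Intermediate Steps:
u(w, Q) = (-84 + Q)/(2*w) (u(w, Q) = (-84 + Q)/((2*w)) = (-84 + Q)*(1/(2*w)) = (-84 + Q)/(2*w))
1/(u(24/4 - 1/49, -22) + 8127) = 1/((-84 - 22)/(2*(24/4 - 1/49)) + 8127) = 1/((½)*(-106)/(24*(¼) - 1*1/49) + 8127) = 1/((½)*(-106)/(6 - 1/49) + 8127) = 1/((½)*(-106)/(293/49) + 8127) = 1/((½)*(49/293)*(-106) + 8127) = 1/(-2597/293 + 8127) = 1/(2378614/293) = 293/2378614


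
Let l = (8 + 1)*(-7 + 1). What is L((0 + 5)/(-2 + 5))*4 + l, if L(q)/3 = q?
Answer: -34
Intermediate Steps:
l = -54 (l = 9*(-6) = -54)
L(q) = 3*q
L((0 + 5)/(-2 + 5))*4 + l = (3*((0 + 5)/(-2 + 5)))*4 - 54 = (3*(5/3))*4 - 54 = 5*4 - 54 = 20 - 54 = -34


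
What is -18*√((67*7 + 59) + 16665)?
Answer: -18*√17193 ≈ -2360.2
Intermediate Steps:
-18*√((67*7 + 59) + 16665) = -18*√((469 + 59) + 16665) = -18*√(528 + 16665) = -18*√17193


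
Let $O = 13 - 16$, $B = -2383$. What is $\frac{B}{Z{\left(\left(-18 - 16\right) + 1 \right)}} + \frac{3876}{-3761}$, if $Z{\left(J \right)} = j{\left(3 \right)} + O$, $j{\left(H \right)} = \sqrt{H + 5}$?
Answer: $\frac{26883513}{3761} + 4766 \sqrt{2} \approx 13888.0$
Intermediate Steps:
$j{\left(H \right)} = \sqrt{5 + H}$
$O = -3$ ($O = 13 - 16 = -3$)
$Z{\left(J \right)} = -3 + 2 \sqrt{2}$ ($Z{\left(J \right)} = \sqrt{5 + 3} - 3 = \sqrt{8} - 3 = 2 \sqrt{2} - 3 = -3 + 2 \sqrt{2}$)
$\frac{B}{Z{\left(\left(-18 - 16\right) + 1 \right)}} + \frac{3876}{-3761} = - \frac{2383}{-3 + 2 \sqrt{2}} + \frac{3876}{-3761} = - \frac{2383}{-3 + 2 \sqrt{2}} + 3876 \left(- \frac{1}{3761}\right) = - \frac{2383}{-3 + 2 \sqrt{2}} - \frac{3876}{3761} = - \frac{3876}{3761} - \frac{2383}{-3 + 2 \sqrt{2}}$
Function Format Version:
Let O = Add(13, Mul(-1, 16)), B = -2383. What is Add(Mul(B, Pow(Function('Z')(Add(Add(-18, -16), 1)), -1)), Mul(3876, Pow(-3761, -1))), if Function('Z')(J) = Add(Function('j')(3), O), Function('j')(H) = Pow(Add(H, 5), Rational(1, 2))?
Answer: Add(Rational(26883513, 3761), Mul(4766, Pow(2, Rational(1, 2)))) ≈ 13888.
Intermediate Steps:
Function('j')(H) = Pow(Add(5, H), Rational(1, 2))
O = -3 (O = Add(13, -16) = -3)
Function('Z')(J) = Add(-3, Mul(2, Pow(2, Rational(1, 2)))) (Function('Z')(J) = Add(Pow(Add(5, 3), Rational(1, 2)), -3) = Add(Pow(8, Rational(1, 2)), -3) = Add(Mul(2, Pow(2, Rational(1, 2))), -3) = Add(-3, Mul(2, Pow(2, Rational(1, 2)))))
Add(Mul(B, Pow(Function('Z')(Add(Add(-18, -16), 1)), -1)), Mul(3876, Pow(-3761, -1))) = Add(Mul(-2383, Pow(Add(-3, Mul(2, Pow(2, Rational(1, 2)))), -1)), Mul(3876, Pow(-3761, -1))) = Add(Mul(-2383, Pow(Add(-3, Mul(2, Pow(2, Rational(1, 2)))), -1)), Mul(3876, Rational(-1, 3761))) = Add(Mul(-2383, Pow(Add(-3, Mul(2, Pow(2, Rational(1, 2)))), -1)), Rational(-3876, 3761)) = Add(Rational(-3876, 3761), Mul(-2383, Pow(Add(-3, Mul(2, Pow(2, Rational(1, 2)))), -1)))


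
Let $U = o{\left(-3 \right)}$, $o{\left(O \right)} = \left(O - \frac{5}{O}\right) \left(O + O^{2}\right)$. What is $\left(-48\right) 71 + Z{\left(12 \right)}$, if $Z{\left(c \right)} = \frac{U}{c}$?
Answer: $- \frac{10226}{3} \approx -3408.7$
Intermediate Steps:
$o{\left(O \right)} = \left(O + O^{2}\right) \left(O - \frac{5}{O}\right)$
$U = -8$ ($U = -5 + \left(-3\right)^{2} + \left(-3\right)^{3} - -15 = -5 + 9 - 27 + 15 = -8$)
$Z{\left(c \right)} = - \frac{8}{c}$
$\left(-48\right) 71 + Z{\left(12 \right)} = \left(-48\right) 71 - \frac{8}{12} = -3408 - \frac{2}{3} = - \frac{10226}{3}$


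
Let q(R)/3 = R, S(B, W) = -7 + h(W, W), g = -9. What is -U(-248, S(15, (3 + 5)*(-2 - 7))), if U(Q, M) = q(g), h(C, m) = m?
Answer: 27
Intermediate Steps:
S(B, W) = -7 + W
q(R) = 3*R
U(Q, M) = -27 (U(Q, M) = 3*(-9) = -27)
-U(-248, S(15, (3 + 5)*(-2 - 7))) = -1*(-27) = 27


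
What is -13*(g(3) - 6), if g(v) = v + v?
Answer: 0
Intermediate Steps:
g(v) = 2*v
-13*(g(3) - 6) = -13*(2*3 - 6) = -13*(6 - 6) = -13*0 = 0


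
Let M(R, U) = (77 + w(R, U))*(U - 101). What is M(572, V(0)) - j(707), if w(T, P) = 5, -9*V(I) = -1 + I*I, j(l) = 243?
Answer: -76643/9 ≈ -8515.9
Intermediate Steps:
V(I) = ⅑ - I²/9 (V(I) = -(-1 + I*I)/9 = -(-1 + I²)/9 = ⅑ - I²/9)
M(R, U) = -8282 + 82*U (M(R, U) = (77 + 5)*(U - 101) = 82*(-101 + U) = -8282 + 82*U)
M(572, V(0)) - j(707) = (-8282 + 82*(⅑ - ⅑*0²)) - 1*243 = (-8282 + 82*(⅑ - ⅑*0)) - 243 = (-8282 + 82*(⅑ + 0)) - 243 = (-8282 + 82*(⅑)) - 243 = (-8282 + 82/9) - 243 = -74456/9 - 243 = -76643/9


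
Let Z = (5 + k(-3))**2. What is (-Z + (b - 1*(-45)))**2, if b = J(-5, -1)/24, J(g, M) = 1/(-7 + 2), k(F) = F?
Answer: 24196561/14400 ≈ 1680.3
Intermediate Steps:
J(g, M) = -1/5 (J(g, M) = 1/(-5) = -1/5)
b = -1/120 (b = -1/5/24 = -1/5*1/24 = -1/120 ≈ -0.0083333)
Z = 4 (Z = (5 - 3)**2 = 2**2 = 4)
(-Z + (b - 1*(-45)))**2 = (-1*4 + (-1/120 - 1*(-45)))**2 = (-4 + (-1/120 + 45))**2 = (-4 + 5399/120)**2 = (4919/120)**2 = 24196561/14400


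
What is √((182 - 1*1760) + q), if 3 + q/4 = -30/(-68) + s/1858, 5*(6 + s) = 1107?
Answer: I*√9900503934630/78965 ≈ 39.847*I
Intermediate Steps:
s = 1077/5 (s = -6 + (⅕)*1107 = -6 + 1107/5 = 1077/5 ≈ 215.40)
q = -771612/78965 (q = -12 + 4*(-30/(-68) + (1077/5)/1858) = -12 + 4*(-30*(-1/68) + (1077/5)*(1/1858)) = -12 + 4*(15/34 + 1077/9290) = -12 + 4*(43992/78965) = -12 + 175968/78965 = -771612/78965 ≈ -9.7716)
√((182 - 1*1760) + q) = √((182 - 1*1760) - 771612/78965) = √((182 - 1760) - 771612/78965) = √(-1578 - 771612/78965) = √(-125378382/78965) = I*√9900503934630/78965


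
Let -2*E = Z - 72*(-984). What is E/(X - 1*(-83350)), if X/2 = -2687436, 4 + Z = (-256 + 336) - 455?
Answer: 70469/10583044 ≈ 0.0066587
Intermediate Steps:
Z = -379 (Z = -4 + ((-256 + 336) - 455) = -4 + (80 - 455) = -4 - 375 = -379)
X = -5374872 (X = 2*(-2687436) = -5374872)
E = -70469/2 (E = -(-379 - 72*(-984))/2 = -(-379 + 70848)/2 = -1/2*70469 = -70469/2 ≈ -35235.)
E/(X - 1*(-83350)) = -70469/(2*(-5374872 - 1*(-83350))) = -70469/(2*(-5374872 + 83350)) = -70469/2/(-5291522) = -70469/2*(-1/5291522) = 70469/10583044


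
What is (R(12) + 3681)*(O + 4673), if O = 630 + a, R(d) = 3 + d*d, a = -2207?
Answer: 11851488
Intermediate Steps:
R(d) = 3 + d²
O = -1577 (O = 630 - 2207 = -1577)
(R(12) + 3681)*(O + 4673) = ((3 + 12²) + 3681)*(-1577 + 4673) = ((3 + 144) + 3681)*3096 = (147 + 3681)*3096 = 3828*3096 = 11851488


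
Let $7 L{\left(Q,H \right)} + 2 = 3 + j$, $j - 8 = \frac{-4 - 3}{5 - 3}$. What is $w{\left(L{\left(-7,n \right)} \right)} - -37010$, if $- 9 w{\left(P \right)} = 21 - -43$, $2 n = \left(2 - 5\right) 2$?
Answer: $\frac{333026}{9} \approx 37003.0$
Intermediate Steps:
$j = \frac{9}{2}$ ($j = 8 + \frac{-4 - 3}{5 - 3} = 8 - \frac{7}{2} = \frac{9}{2} \approx 4.5$)
$n = -3$ ($n = \frac{\left(2 - 5\right) 2}{2} = \frac{\left(-3\right) 2}{2} = \frac{1}{2} \left(-6\right) = -3$)
$L{\left(Q,H \right)} = \frac{11}{14}$ ($L{\left(Q,H \right)} = - \frac{2}{7} + \frac{3 + \frac{9}{2}}{7} = - \frac{2}{7} + \frac{1}{7} \cdot \frac{15}{2} = - \frac{2}{7} + \frac{15}{14} = \frac{11}{14}$)
$w{\left(P \right)} = - \frac{64}{9}$ ($w{\left(P \right)} = - \frac{21 - -43}{9} = - \frac{21 + 43}{9} = \left(- \frac{1}{9}\right) 64 = - \frac{64}{9}$)
$w{\left(L{\left(-7,n \right)} \right)} - -37010 = - \frac{64}{9} - -37010 = - \frac{64}{9} + 37010 = \frac{333026}{9}$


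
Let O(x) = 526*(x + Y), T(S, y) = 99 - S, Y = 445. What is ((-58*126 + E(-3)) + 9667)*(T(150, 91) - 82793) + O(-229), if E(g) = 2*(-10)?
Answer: -193658500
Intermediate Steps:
E(g) = -20
O(x) = 234070 + 526*x (O(x) = 526*(x + 445) = 526*(445 + x) = 234070 + 526*x)
((-58*126 + E(-3)) + 9667)*(T(150, 91) - 82793) + O(-229) = ((-58*126 - 20) + 9667)*((99 - 1*150) - 82793) + (234070 + 526*(-229)) = ((-7308 - 20) + 9667)*((99 - 150) - 82793) + (234070 - 120454) = (-7328 + 9667)*(-51 - 82793) + 113616 = 2339*(-82844) + 113616 = -193772116 + 113616 = -193658500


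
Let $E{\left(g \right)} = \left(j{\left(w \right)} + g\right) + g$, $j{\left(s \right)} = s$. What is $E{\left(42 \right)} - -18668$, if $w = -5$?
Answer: $18747$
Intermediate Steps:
$E{\left(g \right)} = -5 + 2 g$ ($E{\left(g \right)} = \left(-5 + g\right) + g = -5 + 2 g$)
$E{\left(42 \right)} - -18668 = \left(-5 + 2 \cdot 42\right) - -18668 = \left(-5 + 84\right) + 18668 = 79 + 18668 = 18747$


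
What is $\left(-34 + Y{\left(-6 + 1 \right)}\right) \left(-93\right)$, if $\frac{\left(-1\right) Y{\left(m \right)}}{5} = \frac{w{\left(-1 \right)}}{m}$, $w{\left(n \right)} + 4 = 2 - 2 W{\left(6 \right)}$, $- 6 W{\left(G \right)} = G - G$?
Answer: $3348$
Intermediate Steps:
$W{\left(G \right)} = 0$ ($W{\left(G \right)} = - \frac{G - G}{6} = \left(- \frac{1}{6}\right) 0 = 0$)
$w{\left(n \right)} = -2$ ($w{\left(n \right)} = -4 + \left(2 - 0\right) = -4 + \left(2 + 0\right) = -4 + 2 = -2$)
$Y{\left(m \right)} = \frac{10}{m}$ ($Y{\left(m \right)} = - 5 \left(- \frac{2}{m}\right) = \frac{10}{m}$)
$\left(-34 + Y{\left(-6 + 1 \right)}\right) \left(-93\right) = \left(-34 + \frac{10}{-6 + 1}\right) \left(-93\right) = \left(-34 + \frac{10}{-5}\right) \left(-93\right) = \left(-34 + 10 \left(- \frac{1}{5}\right)\right) \left(-93\right) = \left(-34 - 2\right) \left(-93\right) = \left(-36\right) \left(-93\right) = 3348$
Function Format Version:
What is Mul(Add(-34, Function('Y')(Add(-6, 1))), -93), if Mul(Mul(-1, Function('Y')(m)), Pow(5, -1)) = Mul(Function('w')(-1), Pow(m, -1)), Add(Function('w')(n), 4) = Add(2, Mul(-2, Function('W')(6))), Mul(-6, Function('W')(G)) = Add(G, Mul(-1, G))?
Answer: 3348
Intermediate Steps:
Function('W')(G) = 0 (Function('W')(G) = Mul(Rational(-1, 6), Add(G, Mul(-1, G))) = Mul(Rational(-1, 6), 0) = 0)
Function('w')(n) = -2 (Function('w')(n) = Add(-4, Add(2, Mul(-2, 0))) = Add(-4, Add(2, 0)) = Add(-4, 2) = -2)
Function('Y')(m) = Mul(10, Pow(m, -1)) (Function('Y')(m) = Mul(-5, Mul(-2, Pow(m, -1))) = Mul(10, Pow(m, -1)))
Mul(Add(-34, Function('Y')(Add(-6, 1))), -93) = Mul(Add(-34, Mul(10, Pow(Add(-6, 1), -1))), -93) = Mul(Add(-34, Mul(10, Pow(-5, -1))), -93) = Mul(Add(-34, Mul(10, Rational(-1, 5))), -93) = Mul(Add(-34, -2), -93) = Mul(-36, -93) = 3348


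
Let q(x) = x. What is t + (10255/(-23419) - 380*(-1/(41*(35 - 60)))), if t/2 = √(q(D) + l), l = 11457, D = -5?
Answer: -3882119/4800895 + 4*√2863 ≈ 213.22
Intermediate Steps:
t = 4*√2863 (t = 2*√(-5 + 11457) = 2*√11452 = 2*(2*√2863) = 4*√2863 ≈ 214.03)
t + (10255/(-23419) - 380*(-1/(41*(35 - 60)))) = 4*√2863 + (10255/(-23419) - 380*(-1/(41*(35 - 60)))) = 4*√2863 + (10255*(-1/23419) - 380/((-41*(-25)))) = 4*√2863 + (-10255/23419 - 380/1025) = 4*√2863 + (-10255/23419 - 380*1/1025) = 4*√2863 + (-10255/23419 - 76/205) = 4*√2863 - 3882119/4800895 = -3882119/4800895 + 4*√2863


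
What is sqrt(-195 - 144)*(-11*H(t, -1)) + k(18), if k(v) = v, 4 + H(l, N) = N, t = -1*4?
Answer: 18 + 55*I*sqrt(339) ≈ 18.0 + 1012.7*I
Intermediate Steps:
t = -4
H(l, N) = -4 + N
sqrt(-195 - 144)*(-11*H(t, -1)) + k(18) = sqrt(-195 - 144)*(-11*(-4 - 1)) + 18 = sqrt(-339)*(-11*(-5)) + 18 = (I*sqrt(339))*55 + 18 = 55*I*sqrt(339) + 18 = 18 + 55*I*sqrt(339)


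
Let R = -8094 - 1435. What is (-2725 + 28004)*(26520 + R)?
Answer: 429515489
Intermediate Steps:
R = -9529
(-2725 + 28004)*(26520 + R) = (-2725 + 28004)*(26520 - 9529) = 25279*16991 = 429515489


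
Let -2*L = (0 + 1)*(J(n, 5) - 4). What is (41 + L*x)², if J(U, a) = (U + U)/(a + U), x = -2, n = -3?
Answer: 1156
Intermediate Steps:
J(U, a) = 2*U/(U + a) (J(U, a) = (2*U)/(U + a) = 2*U/(U + a))
L = 7/2 (L = -(0 + 1)*(2*(-3)/(-3 + 5) - 4)/2 = -(2*(-3)/2 - 4)/2 = -(2*(-3)*(½) - 4)/2 = -(-3 - 4)/2 = -(-7)/2 = -½*(-7) = 7/2 ≈ 3.5000)
(41 + L*x)² = (41 + (7/2)*(-2))² = (41 - 7)² = 34² = 1156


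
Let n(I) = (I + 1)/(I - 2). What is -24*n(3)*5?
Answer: -480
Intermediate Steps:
n(I) = (1 + I)/(-2 + I)
-24*n(3)*5 = -24*(1 + 3)/(-2 + 3)*5 = -24*4/1*5 = -24*4*5 = -96*5 = -480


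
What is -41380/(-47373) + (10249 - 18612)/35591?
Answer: 1076575181/1686052443 ≈ 0.63852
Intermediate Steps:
-41380/(-47373) + (10249 - 18612)/35591 = -41380*(-1/47373) - 8363*1/35591 = 41380/47373 - 8363/35591 = 1076575181/1686052443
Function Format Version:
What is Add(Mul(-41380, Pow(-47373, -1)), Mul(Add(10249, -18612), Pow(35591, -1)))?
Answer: Rational(1076575181, 1686052443) ≈ 0.63852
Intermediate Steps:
Add(Mul(-41380, Pow(-47373, -1)), Mul(Add(10249, -18612), Pow(35591, -1))) = Add(Mul(-41380, Rational(-1, 47373)), Mul(-8363, Rational(1, 35591))) = Add(Rational(41380, 47373), Rational(-8363, 35591)) = Rational(1076575181, 1686052443)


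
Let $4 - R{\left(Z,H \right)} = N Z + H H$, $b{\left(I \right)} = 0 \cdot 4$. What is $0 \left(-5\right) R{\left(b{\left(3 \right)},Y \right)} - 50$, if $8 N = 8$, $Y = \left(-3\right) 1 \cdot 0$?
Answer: $-50$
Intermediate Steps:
$b{\left(I \right)} = 0$
$Y = 0$ ($Y = \left(-3\right) 0 = 0$)
$N = 1$ ($N = \frac{1}{8} \cdot 8 = 1$)
$R{\left(Z,H \right)} = 4 - Z - H^{2}$ ($R{\left(Z,H \right)} = 4 - \left(1 Z + H H\right) = 4 - \left(Z + H^{2}\right) = 4 - Z - H^{2}$)
$0 \left(-5\right) R{\left(b{\left(3 \right)},Y \right)} - 50 = 0 \left(-5\right) \left(4 - 0 - 0^{2}\right) - 50 = 0 \left(4 + 0 - 0\right) - 50 = 0 \left(4 + 0 + 0\right) - 50 = 0 \cdot 4 - 50 = 0 - 50 = -50$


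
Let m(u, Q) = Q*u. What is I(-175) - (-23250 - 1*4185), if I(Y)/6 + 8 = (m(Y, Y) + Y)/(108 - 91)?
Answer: 648279/17 ≈ 38134.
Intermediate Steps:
I(Y) = -48 + 6*Y/17 + 6*Y**2/17 (I(Y) = -48 + 6*((Y*Y + Y)/(108 - 91)) = -48 + 6*((Y**2 + Y)/17) = -48 + 6*((Y + Y**2)*(1/17)) = -48 + 6*(Y/17 + Y**2/17) = -48 + (6*Y/17 + 6*Y**2/17) = -48 + 6*Y/17 + 6*Y**2/17)
I(-175) - (-23250 - 1*4185) = (-48 + (6/17)*(-175) + (6/17)*(-175)**2) - (-23250 - 1*4185) = (-48 - 1050/17 + (6/17)*30625) - (-23250 - 4185) = (-48 - 1050/17 + 183750/17) - 1*(-27435) = 181884/17 + 27435 = 648279/17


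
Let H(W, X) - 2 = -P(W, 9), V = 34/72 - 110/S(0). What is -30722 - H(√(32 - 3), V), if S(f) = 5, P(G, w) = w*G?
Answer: -30724 + 9*√29 ≈ -30676.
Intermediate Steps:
P(G, w) = G*w
V = -775/36 (V = 34/72 - 110/5 = 34*(1/72) - 110*⅕ = 17/36 - 22 = -775/36 ≈ -21.528)
H(W, X) = 2 - 9*W (H(W, X) = 2 - W*9 = 2 - 9*W)
-30722 - H(√(32 - 3), V) = -30722 - (2 - 9*√(32 - 3)) = -30722 - (2 - 9*√29) = -30722 + (-2 + 9*√29) = -30724 + 9*√29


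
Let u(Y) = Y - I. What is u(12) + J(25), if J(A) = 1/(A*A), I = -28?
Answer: 25001/625 ≈ 40.002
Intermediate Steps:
J(A) = A⁻²
u(Y) = 28 + Y (u(Y) = Y - 1*(-28) = Y + 28 = 28 + Y)
u(12) + J(25) = (28 + 12) + 25⁻² = 40 + 1/625 = 25001/625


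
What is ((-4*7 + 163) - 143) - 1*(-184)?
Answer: 176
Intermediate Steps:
((-4*7 + 163) - 143) - 1*(-184) = ((-28 + 163) - 143) + 184 = (135 - 143) + 184 = -8 + 184 = 176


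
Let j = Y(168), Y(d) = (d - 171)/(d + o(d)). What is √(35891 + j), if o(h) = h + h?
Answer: √253246854/84 ≈ 189.45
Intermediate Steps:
o(h) = 2*h
Y(d) = (-171 + d)/(3*d) (Y(d) = (d - 171)/(d + 2*d) = (-171 + d)/((3*d)) = (-171 + d)*(1/(3*d)) = (-171 + d)/(3*d))
j = -1/168 (j = (⅓)*(-171 + 168)/168 = (⅓)*(1/168)*(-3) = -1/168 ≈ -0.0059524)
√(35891 + j) = √(35891 - 1/168) = √(6029687/168) = √253246854/84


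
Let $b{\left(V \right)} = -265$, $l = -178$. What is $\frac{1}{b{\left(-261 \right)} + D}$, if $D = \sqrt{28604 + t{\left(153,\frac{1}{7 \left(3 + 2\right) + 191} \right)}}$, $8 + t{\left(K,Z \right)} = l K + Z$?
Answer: $- \frac{59890}{15563037} - \frac{\sqrt{69565738}}{15563037} \approx -0.0043841$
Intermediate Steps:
$t{\left(K,Z \right)} = -8 + Z - 178 K$ ($t{\left(K,Z \right)} = -8 - \left(- Z + 178 K\right) = -8 + Z - 178 K$)
$D = \frac{\sqrt{69565738}}{226}$ ($D = \sqrt{28604 - \left(27242 - \frac{1}{7 \left(3 + 2\right) + 191}\right)} = \sqrt{28604 - \left(27242 - \frac{1}{7 \cdot 5 + 191}\right)} = \sqrt{28604 - \left(27242 - \frac{1}{35 + 191}\right)} = \sqrt{28604 - \left(27242 - \frac{1}{226}\right)} = \sqrt{28604 - \frac{6156691}{226}} = \sqrt{\frac{307813}{226}} = \frac{\sqrt{69565738}}{226} \approx 36.905$)
$\frac{1}{b{\left(-261 \right)} + D} = \frac{1}{-265 + \frac{\sqrt{69565738}}{226}}$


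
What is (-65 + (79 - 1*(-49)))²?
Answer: 3969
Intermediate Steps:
(-65 + (79 - 1*(-49)))² = (-65 + (79 + 49))² = (-65 + 128)² = 63² = 3969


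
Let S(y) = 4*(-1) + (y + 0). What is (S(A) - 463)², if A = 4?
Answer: 214369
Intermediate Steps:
S(y) = -4 + y
(S(A) - 463)² = ((-4 + 4) - 463)² = (0 - 463)² = (-463)² = 214369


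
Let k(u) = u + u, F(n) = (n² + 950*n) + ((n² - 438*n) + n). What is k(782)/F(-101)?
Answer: -1564/31411 ≈ -0.049791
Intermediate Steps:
F(n) = 2*n² + 513*n (F(n) = (n² + 950*n) + (n² - 437*n) = 2*n² + 513*n)
k(u) = 2*u
k(782)/F(-101) = (2*782)/((-101*(513 + 2*(-101)))) = 1564/((-101*(513 - 202))) = 1564/((-101*311)) = 1564/(-31411) = 1564*(-1/31411) = -1564/31411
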